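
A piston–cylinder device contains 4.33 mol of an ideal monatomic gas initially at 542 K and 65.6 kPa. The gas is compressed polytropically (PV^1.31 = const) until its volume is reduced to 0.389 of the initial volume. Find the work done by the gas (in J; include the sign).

-21400 J

V₁ = nRT₁/P₁ = 4.33×8.314×542/65.6 = 297 L.
Polytropic n=1.31: T₂ = T₁(V₁/V₂)^(n−1) = 542×(2.57)^0.31 = 726 K; P₂ = P₁(V₁/V₂)^n = 226 kPa.
W = (P₁V₁−P₂V₂)/(n−1) = (65.6×297−226×116)/0.31 = -21400 J.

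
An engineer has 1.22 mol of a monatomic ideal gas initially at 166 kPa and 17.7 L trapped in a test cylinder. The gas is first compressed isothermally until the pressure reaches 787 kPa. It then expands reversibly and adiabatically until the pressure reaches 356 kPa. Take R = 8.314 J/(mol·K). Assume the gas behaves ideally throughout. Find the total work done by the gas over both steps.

-3370 J

T₁ = P₁V₁/(nR) = 166×17.7/(1.22×8.314) = 290 K.
Step 1 — Isothermal: T stays 290 K; PV = const ⇒ V₂ = 3.73 L, P₂ = 787 kPa.
ΔU = 0 (ideal gas, T constant).
W = nRT ln(V₂/V₁) = 1.22×8.314×290×ln(0.211) = -4570 J.
Q = ΔU + W = -4570 J.
State after step 1: P = 787 kPa, V = 3.73 L, T = 290 K.
Step 2 — Adiabatic: T₂/T₁ = (P₂/P₁)^((γ−1)/γ) ⇒ T₂ = 290×(0.452)^0.400 = 211 K; V₂ = 6.01 L.
ΔU = nCvΔT = 1.22×12.5×(211−290) = -1200 J.
Q = 0 for an adiabatic process, so W = −ΔU = 1200 J.
Net over both steps: W = -3370 J, Q = -4570 J, ΔU = -1200 J.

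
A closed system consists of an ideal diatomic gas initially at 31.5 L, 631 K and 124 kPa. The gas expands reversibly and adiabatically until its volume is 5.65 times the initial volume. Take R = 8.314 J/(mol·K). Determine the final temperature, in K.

316 K

Adiabatic: TV^(γ−1) = const ⇒ T₂ = 631×(0.177)^0.400 = 316 K; PV^γ = const ⇒ P₂ = 11.0 kPa.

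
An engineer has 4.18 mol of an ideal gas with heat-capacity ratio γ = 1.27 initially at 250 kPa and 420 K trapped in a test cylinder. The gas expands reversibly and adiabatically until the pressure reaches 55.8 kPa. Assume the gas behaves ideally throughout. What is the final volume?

V₁ = nRT₁/P₁ = 4.18×8.314×420/250 = 58.4 L.
Adiabatic: T₂/T₁ = (P₂/P₁)^((γ−1)/γ) ⇒ T₂ = 420×(0.223)^0.213 = 305 K; V₂ = 190 L.

190 L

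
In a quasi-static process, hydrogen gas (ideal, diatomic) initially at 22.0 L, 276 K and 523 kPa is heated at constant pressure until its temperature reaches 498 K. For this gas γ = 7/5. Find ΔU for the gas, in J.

n = P₁V₁/(RT₁) = 523×22.0/(8.314×276) = 5.01 mol.
Isobaric: P stays 523 kPa; V/T = const ⇒ T₂ = 498 K, V₂ = 39.7 L.
For an ideal gas ΔU = nCvΔT with Cv = (5/2)R = 20.8 J/(mol·K).
ΔU = 5.01×20.8×(498−276) = 23100 J.

23100 J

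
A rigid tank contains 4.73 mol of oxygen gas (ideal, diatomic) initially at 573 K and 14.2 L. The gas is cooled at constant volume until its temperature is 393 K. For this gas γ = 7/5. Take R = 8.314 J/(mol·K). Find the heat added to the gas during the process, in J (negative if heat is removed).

P₁ = nRT₁/V₁ = 4.73×8.314×573/14.2 = 1590 kPa.
Isochoric: V stays 14.2 L; P/T = const ⇒ T₂ = 393 K, P₂ = 1090 kPa.
W = 0 (no volume change).
ΔU = nCvΔT = 4.73×20.8×(393−573) = -17700 J.
Q = ΔU = -17700 J.

-17700 J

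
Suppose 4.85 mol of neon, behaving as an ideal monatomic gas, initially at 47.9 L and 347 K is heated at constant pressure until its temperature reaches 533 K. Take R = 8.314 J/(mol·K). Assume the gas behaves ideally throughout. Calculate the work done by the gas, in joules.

P₁ = nRT₁/V₁ = 4.85×8.314×347/47.9 = 292 kPa.
Isobaric: P stays 292 kPa; V/T = const ⇒ T₂ = 533 K, V₂ = 73.6 L.
W = PΔV = 292×(73.6−47.9) kPa·L = 7500 J.

7500 J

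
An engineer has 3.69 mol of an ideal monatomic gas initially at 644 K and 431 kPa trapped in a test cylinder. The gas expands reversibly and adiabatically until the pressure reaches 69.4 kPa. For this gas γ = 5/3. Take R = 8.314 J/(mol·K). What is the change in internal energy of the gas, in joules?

V₁ = nRT₁/P₁ = 3.69×8.314×644/431 = 45.8 L.
Adiabatic: T₂/T₁ = (P₂/P₁)^((γ−1)/γ) ⇒ T₂ = 644×(0.161)^0.400 = 310 K; V₂ = 137 L.
For an ideal gas ΔU = nCvΔT with Cv = (3/2)R = 12.5 J/(mol·K).
ΔU = 3.69×12.5×(310−644) = -15400 J.

-15400 J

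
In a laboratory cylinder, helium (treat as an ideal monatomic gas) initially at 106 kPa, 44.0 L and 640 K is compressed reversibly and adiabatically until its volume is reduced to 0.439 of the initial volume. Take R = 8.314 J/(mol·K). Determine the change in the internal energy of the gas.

5120 J

n = P₁V₁/(RT₁) = 106×44.0/(8.314×640) = 0.877 mol.
Adiabatic: TV^(γ−1) = const ⇒ T₂ = 640×(2.28)^0.667 = 1110 K; PV^γ = const ⇒ P₂ = 418 kPa.
For an ideal gas ΔU = nCvΔT with Cv = (3/2)R = 12.5 J/(mol·K).
ΔU = 0.877×12.5×(1110−640) = 5120 J.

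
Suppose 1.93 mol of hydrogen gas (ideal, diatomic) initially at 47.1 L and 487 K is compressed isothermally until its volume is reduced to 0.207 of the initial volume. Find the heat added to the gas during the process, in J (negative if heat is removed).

P₁ = nRT₁/V₁ = 1.93×8.314×487/47.1 = 166 kPa.
Isothermal: T stays 487 K; PV = const ⇒ V₂ = 9.75 L, P₂ = 802 kPa.
ΔU = 0 (ideal gas, T constant).
W = nRT ln(V₂/V₁) = 1.93×8.314×487×ln(0.207) = -12300 J.
Q = ΔU + W = -12300 J.

-12300 J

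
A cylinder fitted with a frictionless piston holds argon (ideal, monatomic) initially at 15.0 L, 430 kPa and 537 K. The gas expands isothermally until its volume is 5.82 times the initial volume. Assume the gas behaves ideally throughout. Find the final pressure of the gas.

73.9 kPa

Isothermal: T stays 537 K; PV = const ⇒ V₂ = 87.3 L, P₂ = 73.9 kPa.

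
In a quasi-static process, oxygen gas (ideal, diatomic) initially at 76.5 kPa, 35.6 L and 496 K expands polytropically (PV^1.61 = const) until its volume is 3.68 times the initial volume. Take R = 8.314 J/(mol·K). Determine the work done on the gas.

-2450 J

n = P₁V₁/(RT₁) = 76.5×35.6/(8.314×496) = 0.660 mol.
Polytropic n=1.61: T₂ = T₁(V₁/V₂)^(n−1) = 496×(0.272)^0.61 = 224 K; P₂ = P₁(V₁/V₂)^n = 9.39 kPa.
W = (P₁V₁−P₂V₂)/(n−1) = (76.5×35.6−9.39×131)/0.61 = 2450 J.
Work done on the gas = −W_by = -2450 J.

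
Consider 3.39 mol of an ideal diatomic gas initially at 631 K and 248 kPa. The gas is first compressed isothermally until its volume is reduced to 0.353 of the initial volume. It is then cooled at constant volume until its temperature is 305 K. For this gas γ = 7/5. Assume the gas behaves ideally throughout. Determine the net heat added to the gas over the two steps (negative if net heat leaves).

V₁ = nRT₁/P₁ = 3.39×8.314×631/248 = 71.7 L.
Step 1 — Isothermal: T stays 631 K; PV = const ⇒ V₂ = 25.3 L, P₂ = 703 kPa.
ΔU = 0 (ideal gas, T constant).
W = nRT ln(V₂/V₁) = 3.39×8.314×631×ln(0.353) = -18500 J.
Q = ΔU + W = -18500 J.
State after step 1: P = 703 kPa, V = 25.3 L, T = 631 K.
Step 2 — Isochoric: V stays 25.3 L; P/T = const ⇒ T₂ = 305 K, P₂ = 340 kPa.
W = 0 (no volume change).
ΔU = nCvΔT = 3.39×20.8×(305−631) = -23000 J.
Q = ΔU = -23000 J.
Net over both steps: W = -18500 J, Q = -41500 J, ΔU = -23000 J.

-41500 J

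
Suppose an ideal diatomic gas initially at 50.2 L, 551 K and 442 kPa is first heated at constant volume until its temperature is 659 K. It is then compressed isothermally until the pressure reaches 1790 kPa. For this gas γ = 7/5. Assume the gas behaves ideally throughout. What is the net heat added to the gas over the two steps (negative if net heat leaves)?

-21500 J

n = P₁V₁/(RT₁) = 442×50.2/(8.314×551) = 4.84 mol.
Step 1 — Isochoric: V stays 50.2 L; P/T = const ⇒ T₂ = 659 K, P₂ = 529 kPa.
W = 0 (no volume change).
ΔU = nCvΔT = 4.84×20.8×(659−551) = 10900 J.
Q = ΔU = 10900 J.
State after step 1: P = 529 kPa, V = 50.2 L, T = 659 K.
Step 2 — Isothermal: T stays 659 K; PV = const ⇒ V₂ = 14.8 L, P₂ = 1790 kPa.
ΔU = 0 (ideal gas, T constant).
W = nRT ln(V₂/V₁) = 4.84×8.314×659×ln(0.295) = -32400 J.
Q = ΔU + W = -32400 J.
Net over both steps: W = -32400 J, Q = -21500 J, ΔU = 10900 J.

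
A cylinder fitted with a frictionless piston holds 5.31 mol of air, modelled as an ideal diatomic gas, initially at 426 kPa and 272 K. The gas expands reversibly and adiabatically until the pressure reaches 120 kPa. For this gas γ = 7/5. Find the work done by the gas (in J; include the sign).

9120 J

V₁ = nRT₁/P₁ = 5.31×8.314×272/426 = 28.2 L.
Adiabatic: T₂/T₁ = (P₂/P₁)^((γ−1)/γ) ⇒ T₂ = 272×(0.282)^0.286 = 189 K; V₂ = 69.7 L.
ΔU = nCvΔT = 5.31×20.8×(189−272) = -9120 J.
Q = 0 for an adiabatic process, so W = −ΔU = 9120 J.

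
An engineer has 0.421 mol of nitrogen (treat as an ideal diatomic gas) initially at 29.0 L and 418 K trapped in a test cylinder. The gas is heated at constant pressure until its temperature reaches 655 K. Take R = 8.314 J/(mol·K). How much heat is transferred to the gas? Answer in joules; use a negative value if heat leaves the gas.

P₁ = nRT₁/V₁ = 0.421×8.314×418/29.0 = 50.5 kPa.
Isobaric: P stays 50.5 kPa; V/T = const ⇒ T₂ = 655 K, V₂ = 45.4 L.
W = PΔV = 50.5×(45.4−29.0) kPa·L = 830 J.
ΔU = nCvΔT = 0.421×20.8×(655−418) = 2070 J.
Q = ΔU + W = nCpΔT = 2900 J.

2900 J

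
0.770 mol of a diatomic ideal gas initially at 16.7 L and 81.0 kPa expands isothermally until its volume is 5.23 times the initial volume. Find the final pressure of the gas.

T₁ = P₁V₁/(nR) = 81.0×16.7/(0.770×8.314) = 211 K.
Isothermal: T stays 211 K; PV = const ⇒ V₂ = 87.3 L, P₂ = 15.5 kPa.

15.5 kPa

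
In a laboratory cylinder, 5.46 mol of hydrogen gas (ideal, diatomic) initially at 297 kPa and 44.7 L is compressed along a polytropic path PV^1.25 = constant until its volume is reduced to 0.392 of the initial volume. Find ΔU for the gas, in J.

8760 J

T₁ = P₁V₁/(nR) = 297×44.7/(5.46×8.314) = 292 K.
Polytropic n=1.25: T₂ = T₁(V₁/V₂)^(n−1) = 292×(2.55)^0.25 = 370 K; P₂ = P₁(V₁/V₂)^n = 958 kPa.
For an ideal gas ΔU = nCvΔT with Cv = (5/2)R = 20.8 J/(mol·K).
ΔU = 5.46×20.8×(370−292) = 8760 J.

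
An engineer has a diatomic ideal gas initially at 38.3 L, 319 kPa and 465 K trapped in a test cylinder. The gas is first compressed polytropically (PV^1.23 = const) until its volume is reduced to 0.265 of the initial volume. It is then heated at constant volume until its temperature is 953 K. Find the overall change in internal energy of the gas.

n = P₁V₁/(RT₁) = 319×38.3/(8.314×465) = 3.16 mol.
Step 1 — Polytropic n=1.23: T₂ = T₁(V₁/V₂)^(n−1) = 465×(3.77)^0.23 = 631 K; P₂ = P₁(V₁/V₂)^n = 1630 kPa.
W = (P₁V₁−P₂V₂)/(n−1) = (319×38.3−1630×10.1)/0.23 = -19000 J.
ΔU = nCvΔT = 3.16×20.8×(631−465) = 10900 J.
Q = ΔU + W = -8060 J.
State after step 1: P = 1630 kPa, V = 10.1 L, T = 631 K.
Step 2 — Isochoric: V stays 10.1 L; P/T = const ⇒ T₂ = 953 K, P₂ = 2470 kPa.
W = 0 (no volume change).
ΔU = nCvΔT = 3.16×20.8×(953−631) = 21100 J.
Q = ΔU = 21100 J.
Net over both steps: W = -19000 J, Q = 13100 J, ΔU = 32100 J.

32100 J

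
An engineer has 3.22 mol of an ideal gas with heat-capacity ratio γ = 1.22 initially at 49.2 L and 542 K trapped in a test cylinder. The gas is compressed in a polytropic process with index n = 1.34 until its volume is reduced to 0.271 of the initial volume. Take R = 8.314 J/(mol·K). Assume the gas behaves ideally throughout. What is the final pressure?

P₁ = nRT₁/V₁ = 3.22×8.314×542/49.2 = 295 kPa.
Polytropic n=1.34: T₂ = T₁(V₁/V₂)^(n−1) = 542×(3.69)^0.34 = 845 K; P₂ = P₁(V₁/V₂)^n = 1700 kPa.

1700 kPa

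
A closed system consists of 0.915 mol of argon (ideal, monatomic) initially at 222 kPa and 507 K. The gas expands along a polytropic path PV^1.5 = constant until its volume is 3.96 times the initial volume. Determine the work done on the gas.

V₁ = nRT₁/P₁ = 0.915×8.314×507/222 = 17.4 L.
Polytropic n=1.5: T₂ = T₁(V₁/V₂)^(n−1) = 507×(0.253)^0.50 = 255 K; P₂ = P₁(V₁/V₂)^n = 28.2 kPa.
W = (P₁V₁−P₂V₂)/(n−1) = (222×17.4−28.2×68.8)/0.50 = 3840 J.
Work done on the gas = −W_by = -3840 J.

-3840 J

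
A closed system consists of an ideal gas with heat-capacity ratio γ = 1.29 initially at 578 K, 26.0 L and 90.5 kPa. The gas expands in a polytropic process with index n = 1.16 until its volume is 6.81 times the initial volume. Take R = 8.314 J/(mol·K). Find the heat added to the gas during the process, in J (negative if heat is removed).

n = P₁V₁/(RT₁) = 90.5×26.0/(8.314×578) = 0.490 mol.
Polytropic n=1.16: T₂ = T₁(V₁/V₂)^(n−1) = 578×(0.147)^0.16 = 425 K; P₂ = P₁(V₁/V₂)^n = 9.78 kPa.
W = (P₁V₁−P₂V₂)/(n−1) = (90.5×26.0−9.78×177)/0.16 = 3890 J.
ΔU = nCvΔT = 0.490×28.7×(425−578) = -2140 J.
Q = ΔU + W = 1740 J.

1740 J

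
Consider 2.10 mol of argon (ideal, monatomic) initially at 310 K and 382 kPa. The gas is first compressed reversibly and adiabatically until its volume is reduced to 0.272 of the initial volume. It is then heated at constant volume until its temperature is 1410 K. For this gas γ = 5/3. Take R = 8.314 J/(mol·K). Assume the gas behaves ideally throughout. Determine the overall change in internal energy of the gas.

V₁ = nRT₁/P₁ = 2.10×8.314×310/382 = 14.2 L.
Step 1 — Adiabatic: TV^(γ−1) = const ⇒ T₂ = 310×(3.68)^0.667 = 738 K; PV^γ = const ⇒ P₂ = 3350 kPa.
ΔU = nCvΔT = 2.10×12.5×(738−310) = 11200 J.
Q = 0 for an adiabatic process, so W = −ΔU = -11200 J.
State after step 1: P = 3350 kPa, V = 3.85 L, T = 738 K.
Step 2 — Isochoric: V stays 3.85 L; P/T = const ⇒ T₂ = 1410 K, P₂ = 6390 kPa.
W = 0 (no volume change).
ΔU = nCvΔT = 2.10×12.5×(1410−738) = 17600 J.
Q = ΔU = 17600 J.
Net over both steps: W = -11200 J, Q = 17600 J, ΔU = 28800 J.

28800 J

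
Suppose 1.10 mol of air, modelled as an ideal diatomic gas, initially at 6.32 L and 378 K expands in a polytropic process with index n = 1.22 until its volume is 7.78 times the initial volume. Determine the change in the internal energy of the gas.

-3140 J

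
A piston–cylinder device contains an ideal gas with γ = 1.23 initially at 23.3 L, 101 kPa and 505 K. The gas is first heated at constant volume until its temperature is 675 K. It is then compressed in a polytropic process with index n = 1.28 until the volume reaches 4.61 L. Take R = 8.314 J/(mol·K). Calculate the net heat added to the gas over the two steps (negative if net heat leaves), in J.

4850 J

n = P₁V₁/(RT₁) = 101×23.3/(8.314×505) = 0.561 mol.
Step 1 — Isochoric: V stays 23.3 L; P/T = const ⇒ T₂ = 675 K, P₂ = 135 kPa.
W = 0 (no volume change).
ΔU = nCvΔT = 0.561×36.1×(675−505) = 3440 J.
Q = ΔU = 3440 J.
State after step 1: P = 135 kPa, V = 23.3 L, T = 675 K.
Step 2 — Polytropic n=1.28: T₂ = T₁(V₁/V₂)^(n−1) = 675×(5.05)^0.28 = 1060 K; P₂ = P₁(V₁/V₂)^n = 1070 kPa.
W = (P₁V₁−P₂V₂)/(n−1) = (135×23.3−1070×4.61)/0.28 = -6450 J.
ΔU = nCvΔT = 0.561×36.1×(1060−675) = 7850 J.
Q = ΔU + W = 1400 J.
Net over both steps: W = -6450 J, Q = 4850 J, ΔU = 11300 J.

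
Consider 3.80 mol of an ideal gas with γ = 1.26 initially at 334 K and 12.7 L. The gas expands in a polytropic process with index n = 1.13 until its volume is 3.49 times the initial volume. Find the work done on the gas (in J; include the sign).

P₁ = nRT₁/V₁ = 3.80×8.314×334/12.7 = 831 kPa.
Polytropic n=1.13: T₂ = T₁(V₁/V₂)^(n−1) = 334×(0.287)^0.13 = 284 K; P₂ = P₁(V₁/V₂)^n = 202 kPa.
W = (P₁V₁−P₂V₂)/(n−1) = (831×12.7−202×44.3)/0.13 = 12200 J.
Work done on the gas = −W_by = -12200 J.

-12200 J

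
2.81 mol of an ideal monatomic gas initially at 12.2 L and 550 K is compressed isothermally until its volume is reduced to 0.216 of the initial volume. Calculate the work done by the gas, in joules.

-19700 J

P₁ = nRT₁/V₁ = 2.81×8.314×550/12.2 = 1050 kPa.
Isothermal: T stays 550 K; PV = const ⇒ V₂ = 2.64 L, P₂ = 4880 kPa.
W = nRT ln(V₂/V₁) = 2.81×8.314×550×ln(0.216) = -19700 J.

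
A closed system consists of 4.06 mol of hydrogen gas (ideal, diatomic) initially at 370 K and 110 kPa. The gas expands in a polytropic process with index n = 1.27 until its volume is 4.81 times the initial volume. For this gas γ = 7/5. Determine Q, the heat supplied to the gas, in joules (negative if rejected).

5200 J

V₁ = nRT₁/P₁ = 4.06×8.314×370/110 = 114 L.
Polytropic n=1.27: T₂ = T₁(V₁/V₂)^(n−1) = 370×(0.208)^0.27 = 242 K; P₂ = P₁(V₁/V₂)^n = 15.0 kPa.
W = (P₁V₁−P₂V₂)/(n−1) = (110×114−15.0×546)/0.27 = 16000 J.
ΔU = nCvΔT = 4.06×20.8×(242−370) = -10800 J.
Q = ΔU + W = 5200 J.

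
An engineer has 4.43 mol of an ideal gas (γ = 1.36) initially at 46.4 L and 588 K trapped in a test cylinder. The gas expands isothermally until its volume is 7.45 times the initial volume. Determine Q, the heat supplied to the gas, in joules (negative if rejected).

P₁ = nRT₁/V₁ = 4.43×8.314×588/46.4 = 467 kPa.
Isothermal: T stays 588 K; PV = const ⇒ V₂ = 346 L, P₂ = 62.6 kPa.
ΔU = 0 (ideal gas, T constant).
W = nRT ln(V₂/V₁) = 4.43×8.314×588×ln(7.45) = 43500 J.
Q = ΔU + W = 43500 J.

43500 J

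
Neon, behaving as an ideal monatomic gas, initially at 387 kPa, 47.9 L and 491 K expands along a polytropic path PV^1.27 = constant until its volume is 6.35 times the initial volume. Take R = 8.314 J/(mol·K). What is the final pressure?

Polytropic n=1.27: T₂ = T₁(V₁/V₂)^(n−1) = 491×(0.157)^0.27 = 298 K; P₂ = P₁(V₁/V₂)^n = 37.0 kPa.

37.0 kPa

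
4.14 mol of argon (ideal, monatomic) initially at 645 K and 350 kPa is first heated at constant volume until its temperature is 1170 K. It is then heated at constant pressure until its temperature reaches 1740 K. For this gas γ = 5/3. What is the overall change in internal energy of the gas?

56500 J

V₁ = nRT₁/P₁ = 4.14×8.314×645/350 = 63.4 L.
Step 1 — Isochoric: V stays 63.4 L; P/T = const ⇒ T₂ = 1170 K, P₂ = 635 kPa.
W = 0 (no volume change).
ΔU = nCvΔT = 4.14×12.5×(1170−645) = 27100 J.
Q = ΔU = 27100 J.
State after step 1: P = 635 kPa, V = 63.4 L, T = 1170 K.
Step 2 — Isobaric: P stays 635 kPa; V/T = const ⇒ T₂ = 1740 K, V₂ = 94.3 L.
W = PΔV = 635×(94.3−63.4) kPa·L = 19600 J.
ΔU = nCvΔT = 4.14×12.5×(1740−1170) = 29400 J.
Q = ΔU + W = nCpΔT = 49000 J.
Net over both steps: W = 19600 J, Q = 76200 J, ΔU = 56500 J.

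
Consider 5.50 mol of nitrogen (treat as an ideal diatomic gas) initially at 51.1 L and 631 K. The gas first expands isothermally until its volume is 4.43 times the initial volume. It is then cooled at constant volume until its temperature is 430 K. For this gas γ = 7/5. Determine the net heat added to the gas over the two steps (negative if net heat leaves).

20000 J

P₁ = nRT₁/V₁ = 5.50×8.314×631/51.1 = 565 kPa.
Step 1 — Isothermal: T stays 631 K; PV = const ⇒ V₂ = 226 L, P₂ = 127 kPa.
ΔU = 0 (ideal gas, T constant).
W = nRT ln(V₂/V₁) = 5.50×8.314×631×ln(4.43) = 42900 J.
Q = ΔU + W = 42900 J.
State after step 1: P = 127 kPa, V = 226 L, T = 631 K.
Step 2 — Isochoric: V stays 226 L; P/T = const ⇒ T₂ = 430 K, P₂ = 86.9 kPa.
W = 0 (no volume change).
ΔU = nCvΔT = 5.50×20.8×(430−631) = -23000 J.
Q = ΔU = -23000 J.
Net over both steps: W = 42900 J, Q = 20000 J, ΔU = -23000 J.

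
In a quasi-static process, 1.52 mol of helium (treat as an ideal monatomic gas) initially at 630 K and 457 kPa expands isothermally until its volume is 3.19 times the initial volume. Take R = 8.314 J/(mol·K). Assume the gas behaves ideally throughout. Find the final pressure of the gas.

V₁ = nRT₁/P₁ = 1.52×8.314×630/457 = 17.4 L.
Isothermal: T stays 630 K; PV = const ⇒ V₂ = 55.6 L, P₂ = 143 kPa.

143 kPa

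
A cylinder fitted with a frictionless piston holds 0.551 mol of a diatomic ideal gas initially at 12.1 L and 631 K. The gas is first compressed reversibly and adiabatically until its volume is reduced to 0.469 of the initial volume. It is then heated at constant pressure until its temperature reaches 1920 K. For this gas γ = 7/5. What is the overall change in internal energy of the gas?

14800 J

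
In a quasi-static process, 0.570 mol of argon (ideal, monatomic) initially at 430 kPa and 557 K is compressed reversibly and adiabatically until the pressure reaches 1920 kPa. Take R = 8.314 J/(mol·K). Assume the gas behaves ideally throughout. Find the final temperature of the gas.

1010 K

V₁ = nRT₁/P₁ = 0.570×8.314×557/430 = 6.14 L.
Adiabatic: T₂/T₁ = (P₂/P₁)^((γ−1)/γ) ⇒ T₂ = 557×(4.47)^0.400 = 1010 K; V₂ = 2.50 L.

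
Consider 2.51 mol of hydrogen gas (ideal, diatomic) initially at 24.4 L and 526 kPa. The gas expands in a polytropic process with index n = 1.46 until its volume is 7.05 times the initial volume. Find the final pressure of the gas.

30.4 kPa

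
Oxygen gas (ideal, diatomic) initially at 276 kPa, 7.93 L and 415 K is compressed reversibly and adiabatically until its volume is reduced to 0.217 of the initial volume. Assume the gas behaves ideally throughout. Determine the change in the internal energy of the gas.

n = P₁V₁/(RT₁) = 276×7.93/(8.314×415) = 0.634 mol.
Adiabatic: TV^(γ−1) = const ⇒ T₂ = 415×(4.61)^0.400 = 765 K; PV^γ = const ⇒ P₂ = 2340 kPa.
For an ideal gas ΔU = nCvΔT with Cv = (5/2)R = 20.8 J/(mol·K).
ΔU = 0.634×20.8×(765−415) = 4610 J.

4610 J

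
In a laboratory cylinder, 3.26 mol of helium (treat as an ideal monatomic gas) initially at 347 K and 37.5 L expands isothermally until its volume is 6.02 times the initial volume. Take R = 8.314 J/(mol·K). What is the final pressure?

41.7 kPa

P₁ = nRT₁/V₁ = 3.26×8.314×347/37.5 = 251 kPa.
Isothermal: T stays 347 K; PV = const ⇒ V₂ = 226 L, P₂ = 41.7 kPa.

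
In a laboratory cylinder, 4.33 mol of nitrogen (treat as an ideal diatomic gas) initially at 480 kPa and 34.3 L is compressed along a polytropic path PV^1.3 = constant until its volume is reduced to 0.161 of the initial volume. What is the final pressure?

T₁ = P₁V₁/(nR) = 480×34.3/(4.33×8.314) = 457 K.
Polytropic n=1.3: T₂ = T₁(V₁/V₂)^(n−1) = 457×(6.21)^0.30 = 791 K; P₂ = P₁(V₁/V₂)^n = 5160 kPa.

5160 kPa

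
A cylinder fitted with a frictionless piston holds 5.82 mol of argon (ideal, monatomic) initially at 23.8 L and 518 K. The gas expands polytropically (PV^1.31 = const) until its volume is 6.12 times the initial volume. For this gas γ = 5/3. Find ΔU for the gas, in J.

-16200 J

P₁ = nRT₁/V₁ = 5.82×8.314×518/23.8 = 1050 kPa.
Polytropic n=1.31: T₂ = T₁(V₁/V₂)^(n−1) = 518×(0.163)^0.31 = 295 K; P₂ = P₁(V₁/V₂)^n = 98.1 kPa.
For an ideal gas ΔU = nCvΔT with Cv = (3/2)R = 12.5 J/(mol·K).
ΔU = 5.82×12.5×(295−518) = -16200 J.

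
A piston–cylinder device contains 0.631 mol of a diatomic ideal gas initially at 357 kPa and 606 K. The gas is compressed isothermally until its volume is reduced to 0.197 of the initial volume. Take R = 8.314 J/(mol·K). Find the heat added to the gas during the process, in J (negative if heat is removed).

V₁ = nRT₁/P₁ = 0.631×8.314×606/357 = 8.91 L.
Isothermal: T stays 606 K; PV = const ⇒ V₂ = 1.75 L, P₂ = 1810 kPa.
ΔU = 0 (ideal gas, T constant).
W = nRT ln(V₂/V₁) = 0.631×8.314×606×ln(0.197) = -5160 J.
Q = ΔU + W = -5160 J.

-5160 J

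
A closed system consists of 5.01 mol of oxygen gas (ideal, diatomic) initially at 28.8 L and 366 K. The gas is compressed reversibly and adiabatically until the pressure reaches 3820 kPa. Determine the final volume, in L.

7.02 L

P₁ = nRT₁/V₁ = 5.01×8.314×366/28.8 = 529 kPa.
Adiabatic: T₂/T₁ = (P₂/P₁)^((γ−1)/γ) ⇒ T₂ = 366×(7.22)^0.286 = 644 K; V₂ = 7.02 L.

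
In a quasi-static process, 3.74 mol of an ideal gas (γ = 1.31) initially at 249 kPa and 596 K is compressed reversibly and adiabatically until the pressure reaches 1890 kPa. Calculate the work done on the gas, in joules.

V₁ = nRT₁/P₁ = 3.74×8.314×596/249 = 74.4 L.
Adiabatic: T₂/T₁ = (P₂/P₁)^((γ−1)/γ) ⇒ T₂ = 596×(7.59)^0.237 = 963 K; V₂ = 15.8 L.
ΔU = nCvΔT = 3.74×26.8×(963−596) = 36800 J.
Q = 0 for an adiabatic process, so W = −ΔU = -36800 J.
Work done on the gas = −W_by = 36800 J.

36800 J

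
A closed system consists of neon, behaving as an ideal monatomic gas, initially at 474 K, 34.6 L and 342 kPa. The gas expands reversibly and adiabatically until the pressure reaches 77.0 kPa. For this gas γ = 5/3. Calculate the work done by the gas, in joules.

7970 J

n = P₁V₁/(RT₁) = 342×34.6/(8.314×474) = 3.00 mol.
Adiabatic: T₂/T₁ = (P₂/P₁)^((γ−1)/γ) ⇒ T₂ = 474×(0.225)^0.400 = 261 K; V₂ = 84.6 L.
ΔU = nCvΔT = 3.00×12.5×(261−474) = -7970 J.
Q = 0 for an adiabatic process, so W = −ΔU = 7970 J.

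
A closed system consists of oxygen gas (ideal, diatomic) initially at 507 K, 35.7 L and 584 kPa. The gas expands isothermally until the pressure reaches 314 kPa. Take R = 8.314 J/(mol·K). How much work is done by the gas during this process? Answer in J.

12900 J

n = P₁V₁/(RT₁) = 584×35.7/(8.314×507) = 4.95 mol.
Isothermal: T stays 507 K; PV = const ⇒ V₂ = 66.4 L, P₂ = 314 kPa.
W = nRT ln(V₂/V₁) = 4.95×8.314×507×ln(1.86) = 12900 J.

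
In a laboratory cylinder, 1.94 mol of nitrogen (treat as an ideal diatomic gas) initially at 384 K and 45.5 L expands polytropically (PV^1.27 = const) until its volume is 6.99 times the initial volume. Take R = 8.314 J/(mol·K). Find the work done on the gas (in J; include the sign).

-9370 J

P₁ = nRT₁/V₁ = 1.94×8.314×384/45.5 = 136 kPa.
Polytropic n=1.27: T₂ = T₁(V₁/V₂)^(n−1) = 384×(0.143)^0.27 = 227 K; P₂ = P₁(V₁/V₂)^n = 11.5 kPa.
W = (P₁V₁−P₂V₂)/(n−1) = (136×45.5−11.5×318)/0.27 = 9370 J.
Work done on the gas = −W_by = -9370 J.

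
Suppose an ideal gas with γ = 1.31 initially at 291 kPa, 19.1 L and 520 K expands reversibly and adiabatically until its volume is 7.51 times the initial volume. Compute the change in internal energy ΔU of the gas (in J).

-8330 J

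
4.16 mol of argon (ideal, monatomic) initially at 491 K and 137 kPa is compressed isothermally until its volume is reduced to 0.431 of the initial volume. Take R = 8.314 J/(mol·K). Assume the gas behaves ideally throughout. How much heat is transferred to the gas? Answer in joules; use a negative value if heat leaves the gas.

-14300 J

V₁ = nRT₁/P₁ = 4.16×8.314×491/137 = 124 L.
Isothermal: T stays 491 K; PV = const ⇒ V₂ = 53.4 L, P₂ = 318 kPa.
ΔU = 0 (ideal gas, T constant).
W = nRT ln(V₂/V₁) = 4.16×8.314×491×ln(0.431) = -14300 J.
Q = ΔU + W = -14300 J.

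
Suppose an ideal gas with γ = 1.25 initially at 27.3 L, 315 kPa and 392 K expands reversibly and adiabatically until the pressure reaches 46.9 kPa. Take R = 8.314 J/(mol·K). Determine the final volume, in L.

Adiabatic: T₂/T₁ = (P₂/P₁)^((γ−1)/γ) ⇒ T₂ = 392×(0.149)^0.200 = 268 K; V₂ = 125 L.

125 L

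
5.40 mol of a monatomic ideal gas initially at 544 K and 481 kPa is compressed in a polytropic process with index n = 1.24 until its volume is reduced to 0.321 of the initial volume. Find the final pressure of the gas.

1970 kPa

V₁ = nRT₁/P₁ = 5.40×8.314×544/481 = 50.8 L.
Polytropic n=1.24: T₂ = T₁(V₁/V₂)^(n−1) = 544×(3.12)^0.24 = 715 K; P₂ = P₁(V₁/V₂)^n = 1970 kPa.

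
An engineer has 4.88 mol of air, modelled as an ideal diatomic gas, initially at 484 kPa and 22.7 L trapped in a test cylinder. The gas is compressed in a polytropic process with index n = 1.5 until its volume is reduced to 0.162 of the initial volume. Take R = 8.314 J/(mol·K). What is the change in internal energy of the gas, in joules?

T₁ = P₁V₁/(nR) = 484×22.7/(4.88×8.314) = 271 K.
Polytropic n=1.5: T₂ = T₁(V₁/V₂)^(n−1) = 271×(6.17)^0.50 = 673 K; P₂ = P₁(V₁/V₂)^n = 7420 kPa.
For an ideal gas ΔU = nCvΔT with Cv = (5/2)R = 20.8 J/(mol·K).
ΔU = 4.88×20.8×(673−271) = 40800 J.

40800 J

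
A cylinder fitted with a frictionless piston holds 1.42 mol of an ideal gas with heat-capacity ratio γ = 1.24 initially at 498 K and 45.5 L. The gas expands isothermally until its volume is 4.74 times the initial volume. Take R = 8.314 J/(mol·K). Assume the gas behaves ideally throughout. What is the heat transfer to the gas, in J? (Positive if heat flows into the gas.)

P₁ = nRT₁/V₁ = 1.42×8.314×498/45.5 = 129 kPa.
Isothermal: T stays 498 K; PV = const ⇒ V₂ = 216 L, P₂ = 27.3 kPa.
ΔU = 0 (ideal gas, T constant).
W = nRT ln(V₂/V₁) = 1.42×8.314×498×ln(4.74) = 9150 J.
Q = ΔU + W = 9150 J.

9150 J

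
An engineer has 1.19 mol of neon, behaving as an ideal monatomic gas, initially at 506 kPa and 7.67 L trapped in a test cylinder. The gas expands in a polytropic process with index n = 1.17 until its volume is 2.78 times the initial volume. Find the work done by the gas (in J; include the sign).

3640 J

T₁ = P₁V₁/(nR) = 506×7.67/(1.19×8.314) = 392 K.
Polytropic n=1.17: T₂ = T₁(V₁/V₂)^(n−1) = 392×(0.360)^0.17 = 330 K; P₂ = P₁(V₁/V₂)^n = 153 kPa.
W = (P₁V₁−P₂V₂)/(n−1) = (506×7.67−153×21.3)/0.17 = 3640 J.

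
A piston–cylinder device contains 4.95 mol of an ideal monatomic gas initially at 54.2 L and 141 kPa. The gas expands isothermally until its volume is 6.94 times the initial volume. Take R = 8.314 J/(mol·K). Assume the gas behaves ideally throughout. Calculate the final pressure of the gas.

20.3 kPa

T₁ = P₁V₁/(nR) = 141×54.2/(4.95×8.314) = 186 K.
Isothermal: T stays 186 K; PV = const ⇒ V₂ = 376 L, P₂ = 20.3 kPa.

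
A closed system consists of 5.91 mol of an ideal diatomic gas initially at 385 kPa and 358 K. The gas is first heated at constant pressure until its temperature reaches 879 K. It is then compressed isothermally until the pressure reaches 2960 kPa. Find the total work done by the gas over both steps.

-62500 J

V₁ = nRT₁/P₁ = 5.91×8.314×358/385 = 45.7 L.
Step 1 — Isobaric: P stays 385 kPa; V/T = const ⇒ T₂ = 879 K, V₂ = 112 L.
W = PΔV = 385×(112−45.7) kPa·L = 25600 J.
ΔU = nCvΔT = 5.91×20.8×(879−358) = 64000 J.
Q = ΔU + W = nCpΔT = 89600 J.
State after step 1: P = 385 kPa, V = 112 L, T = 879 K.
Step 2 — Isothermal: T stays 879 K; PV = const ⇒ V₂ = 14.6 L, P₂ = 2960 kPa.
ΔU = 0 (ideal gas, T constant).
W = nRT ln(V₂/V₁) = 5.91×8.314×879×ln(0.130) = -88100 J.
Q = ΔU + W = -88100 J.
Net over both steps: W = -62500 J, Q = 1500 J, ΔU = 64000 J.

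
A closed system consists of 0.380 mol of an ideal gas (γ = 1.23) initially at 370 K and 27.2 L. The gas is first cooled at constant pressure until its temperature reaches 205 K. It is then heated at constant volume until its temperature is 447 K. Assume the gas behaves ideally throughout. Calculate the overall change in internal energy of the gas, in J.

P₁ = nRT₁/V₁ = 0.380×8.314×370/27.2 = 43.0 kPa.
Step 1 — Isobaric: P stays 43.0 kPa; V/T = const ⇒ T₂ = 205 K, V₂ = 15.1 L.
W = PΔV = 43.0×(15.1−27.2) kPa·L = -521 J.
ΔU = nCvΔT = 0.380×36.1×(205−370) = -2270 J.
Q = ΔU + W = nCpΔT = -2790 J.
State after step 1: P = 43.0 kPa, V = 15.1 L, T = 205 K.
Step 2 — Isochoric: V stays 15.1 L; P/T = const ⇒ T₂ = 447 K, P₂ = 93.7 kPa.
W = 0 (no volume change).
ΔU = nCvΔT = 0.380×36.1×(447−205) = 3320 J.
Q = ΔU = 3320 J.
Net over both steps: W = -521 J, Q = 536 J, ΔU = 1060 J.

1060 J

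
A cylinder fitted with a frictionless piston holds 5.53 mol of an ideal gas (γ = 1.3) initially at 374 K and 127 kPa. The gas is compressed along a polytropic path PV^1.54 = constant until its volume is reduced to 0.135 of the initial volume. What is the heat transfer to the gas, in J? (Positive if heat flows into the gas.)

V₁ = nRT₁/P₁ = 5.53×8.314×374/127 = 135 L.
Polytropic n=1.54: T₂ = T₁(V₁/V₂)^(n−1) = 374×(7.41)^0.54 = 1100 K; P₂ = P₁(V₁/V₂)^n = 2770 kPa.
W = (P₁V₁−P₂V₂)/(n−1) = (127×135−2770×18.3)/0.54 = -62000 J.
ΔU = nCvΔT = 5.53×27.7×(1100−374) = 112000 J.
Q = ΔU + W = 49600 J.

49600 J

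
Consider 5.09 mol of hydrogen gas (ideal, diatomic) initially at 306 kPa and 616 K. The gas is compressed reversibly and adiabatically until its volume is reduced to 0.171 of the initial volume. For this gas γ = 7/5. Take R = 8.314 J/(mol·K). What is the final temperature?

1250 K

V₁ = nRT₁/P₁ = 5.09×8.314×616/306 = 85.2 L.
Adiabatic: TV^(γ−1) = const ⇒ T₂ = 616×(5.85)^0.400 = 1250 K; PV^γ = const ⇒ P₂ = 3630 kPa.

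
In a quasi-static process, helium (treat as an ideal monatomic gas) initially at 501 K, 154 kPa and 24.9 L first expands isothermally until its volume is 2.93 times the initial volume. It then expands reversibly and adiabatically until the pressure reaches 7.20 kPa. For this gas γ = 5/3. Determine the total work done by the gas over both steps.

7280 J

n = P₁V₁/(RT₁) = 154×24.9/(8.314×501) = 0.921 mol.
Step 1 — Isothermal: T stays 501 K; PV = const ⇒ V₂ = 73.0 L, P₂ = 52.6 kPa.
ΔU = 0 (ideal gas, T constant).
W = nRT ln(V₂/V₁) = 0.921×8.314×501×ln(2.93) = 4120 J.
Q = ΔU + W = 4120 J.
State after step 1: P = 52.6 kPa, V = 73.0 L, T = 501 K.
Step 2 — Adiabatic: T₂/T₁ = (P₂/P₁)^((γ−1)/γ) ⇒ T₂ = 501×(0.137)^0.400 = 226 K; V₂ = 240 L.
ΔU = nCvΔT = 0.921×12.5×(226−501) = -3150 J.
Q = 0 for an adiabatic process, so W = −ΔU = 3150 J.
Net over both steps: W = 7280 J, Q = 4120 J, ΔU = -3150 J.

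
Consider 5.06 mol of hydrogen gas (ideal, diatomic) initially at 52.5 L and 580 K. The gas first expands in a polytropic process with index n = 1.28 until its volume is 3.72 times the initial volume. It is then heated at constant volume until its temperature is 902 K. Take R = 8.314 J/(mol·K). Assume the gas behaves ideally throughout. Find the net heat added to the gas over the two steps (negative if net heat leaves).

P₁ = nRT₁/V₁ = 5.06×8.314×580/52.5 = 465 kPa.
Step 1 — Polytropic n=1.28: T₂ = T₁(V₁/V₂)^(n−1) = 580×(0.269)^0.28 = 401 K; P₂ = P₁(V₁/V₂)^n = 86.5 kPa.
W = (P₁V₁−P₂V₂)/(n−1) = (465×52.5−86.5×195)/0.28 = 26800 J.
ΔU = nCvΔT = 5.06×20.8×(401−580) = -18800 J.
Q = ΔU + W = 8050 J.
State after step 1: P = 86.5 kPa, V = 195 L, T = 401 K.
Step 2 — Isochoric: V stays 195 L; P/T = const ⇒ T₂ = 902 K, P₂ = 194 kPa.
W = 0 (no volume change).
ΔU = nCvΔT = 5.06×20.8×(902−401) = 52600 J.
Q = ΔU = 52600 J.
Net over both steps: W = 26800 J, Q = 60700 J, ΔU = 33900 J.

60700 J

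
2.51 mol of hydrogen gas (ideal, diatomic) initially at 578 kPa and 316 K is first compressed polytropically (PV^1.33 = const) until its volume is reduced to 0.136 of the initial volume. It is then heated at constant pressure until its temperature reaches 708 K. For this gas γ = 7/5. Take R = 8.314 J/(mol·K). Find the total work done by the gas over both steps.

V₁ = nRT₁/P₁ = 2.51×8.314×316/578 = 11.4 L.
Step 1 — Polytropic n=1.33: T₂ = T₁(V₁/V₂)^(n−1) = 316×(7.35)^0.33 = 610 K; P₂ = P₁(V₁/V₂)^n = 8210 kPa.
W = (P₁V₁−P₂V₂)/(n−1) = (578×11.4−8210×1.55)/0.33 = -18600 J.
ΔU = nCvΔT = 2.51×20.8×(610−316) = 15400 J.
Q = ΔU + W = -3260 J.
State after step 1: P = 8210 kPa, V = 1.55 L, T = 610 K.
Step 2 — Isobaric: P stays 8210 kPa; V/T = const ⇒ T₂ = 708 K, V₂ = 1.80 L.
W = PΔV = 8210×(1.80−1.55) kPa·L = 2040 J.
ΔU = nCvΔT = 2.51×20.8×(708−610) = 5090 J.
Q = ΔU + W = nCpΔT = 7130 J.
Net over both steps: W = -16600 J, Q = 3870 J, ΔU = 20500 J.

-16600 J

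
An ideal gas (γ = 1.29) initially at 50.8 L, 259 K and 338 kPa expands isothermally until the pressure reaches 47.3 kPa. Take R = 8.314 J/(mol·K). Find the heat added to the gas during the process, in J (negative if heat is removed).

33800 J

n = P₁V₁/(RT₁) = 338×50.8/(8.314×259) = 7.97 mol.
Isothermal: T stays 259 K; PV = const ⇒ V₂ = 363 L, P₂ = 47.3 kPa.
ΔU = 0 (ideal gas, T constant).
W = nRT ln(V₂/V₁) = 7.97×8.314×259×ln(7.15) = 33800 J.
Q = ΔU + W = 33800 J.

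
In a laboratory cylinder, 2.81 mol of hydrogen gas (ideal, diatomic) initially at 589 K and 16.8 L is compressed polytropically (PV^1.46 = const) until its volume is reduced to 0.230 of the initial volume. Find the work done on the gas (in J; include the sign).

28900 J

P₁ = nRT₁/V₁ = 2.81×8.314×589/16.8 = 819 kPa.
Polytropic n=1.46: T₂ = T₁(V₁/V₂)^(n−1) = 589×(4.35)^0.46 = 1160 K; P₂ = P₁(V₁/V₂)^n = 7000 kPa.
W = (P₁V₁−P₂V₂)/(n−1) = (819×16.8−7000×3.86)/0.46 = -28900 J.
Work done on the gas = −W_by = 28900 J.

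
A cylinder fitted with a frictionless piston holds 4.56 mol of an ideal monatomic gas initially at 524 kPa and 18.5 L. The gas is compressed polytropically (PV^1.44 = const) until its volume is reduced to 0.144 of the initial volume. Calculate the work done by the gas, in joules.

-29700 J

T₁ = P₁V₁/(nR) = 524×18.5/(4.56×8.314) = 256 K.
Polytropic n=1.44: T₂ = T₁(V₁/V₂)^(n−1) = 256×(6.94)^0.44 = 600 K; P₂ = P₁(V₁/V₂)^n = 8540 kPa.
W = (P₁V₁−P₂V₂)/(n−1) = (524×18.5−8540×2.66)/0.44 = -29700 J.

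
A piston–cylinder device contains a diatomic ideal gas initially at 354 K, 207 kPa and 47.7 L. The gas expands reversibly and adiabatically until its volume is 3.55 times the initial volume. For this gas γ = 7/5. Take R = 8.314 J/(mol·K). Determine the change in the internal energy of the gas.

-9810 J

n = P₁V₁/(RT₁) = 207×47.7/(8.314×354) = 3.35 mol.
Adiabatic: TV^(γ−1) = const ⇒ T₂ = 354×(0.282)^0.400 = 213 K; PV^γ = const ⇒ P₂ = 35.1 kPa.
For an ideal gas ΔU = nCvΔT with Cv = (5/2)R = 20.8 J/(mol·K).
ΔU = 3.35×20.8×(213−354) = -9810 J.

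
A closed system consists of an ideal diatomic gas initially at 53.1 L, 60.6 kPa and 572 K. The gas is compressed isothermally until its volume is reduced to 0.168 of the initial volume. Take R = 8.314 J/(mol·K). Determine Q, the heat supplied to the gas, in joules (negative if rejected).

-5740 J

n = P₁V₁/(RT₁) = 60.6×53.1/(8.314×572) = 0.677 mol.
Isothermal: T stays 572 K; PV = const ⇒ V₂ = 8.92 L, P₂ = 361 kPa.
ΔU = 0 (ideal gas, T constant).
W = nRT ln(V₂/V₁) = 0.677×8.314×572×ln(0.168) = -5740 J.
Q = ΔU + W = -5740 J.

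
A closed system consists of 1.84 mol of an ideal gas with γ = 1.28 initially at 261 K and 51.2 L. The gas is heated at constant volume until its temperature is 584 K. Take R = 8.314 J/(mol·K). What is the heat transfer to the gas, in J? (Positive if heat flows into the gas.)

17600 J

P₁ = nRT₁/V₁ = 1.84×8.314×261/51.2 = 78.0 kPa.
Isochoric: V stays 51.2 L; P/T = const ⇒ T₂ = 584 K, P₂ = 174 kPa.
W = 0 (no volume change).
ΔU = nCvΔT = 1.84×29.7×(584−261) = 17600 J.
Q = ΔU = 17600 J.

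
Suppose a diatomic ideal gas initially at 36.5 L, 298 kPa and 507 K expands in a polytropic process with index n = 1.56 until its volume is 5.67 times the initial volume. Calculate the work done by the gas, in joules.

12100 J

n = P₁V₁/(RT₁) = 298×36.5/(8.314×507) = 2.58 mol.
Polytropic n=1.56: T₂ = T₁(V₁/V₂)^(n−1) = 507×(0.176)^0.56 = 192 K; P₂ = P₁(V₁/V₂)^n = 19.9 kPa.
W = (P₁V₁−P₂V₂)/(n−1) = (298×36.5−19.9×207)/0.56 = 12100 J.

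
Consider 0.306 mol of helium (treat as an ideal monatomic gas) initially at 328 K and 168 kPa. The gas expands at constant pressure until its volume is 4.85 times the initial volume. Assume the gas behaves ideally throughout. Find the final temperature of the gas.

1590 K

V₁ = nRT₁/P₁ = 0.306×8.314×328/168 = 4.97 L.
Isobaric: P stays 168 kPa; V/T = const ⇒ T₂ = 1590 K, V₂ = 24.1 L.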